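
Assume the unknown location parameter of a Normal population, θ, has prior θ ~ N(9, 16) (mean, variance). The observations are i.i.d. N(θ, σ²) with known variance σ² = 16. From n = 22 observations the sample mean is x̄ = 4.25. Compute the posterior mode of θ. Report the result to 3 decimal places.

θ̂_MAP = 4.457

n = 22, x̄ = 4.25.
For a Normal prior and Normal likelihood with known variance, the posterior is Normal; its mode equals its mean, the precision-weighted average.
Prior precision 1/σ₀² = 1/16 = 0.0625; data precision n/σ² = 22/16 = 1.375.
θ̂ = (0.0625·9 + 1.375·4.25) / (0.0625 + 1.375) = 6.40625/1.4375 = 205/46 ≈ 4.457.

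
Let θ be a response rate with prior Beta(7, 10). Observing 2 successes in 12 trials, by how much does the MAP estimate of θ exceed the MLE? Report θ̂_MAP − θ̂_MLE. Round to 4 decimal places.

Posterior is Beta(9, 20); MAP = (9−1)/(29−2) = 8/27 ≈ 0.29630.
MLE ignores the prior: θ̂_MLE = k/n = 2/12 ≈ 0.16667.
Difference = 8/27 − 2/12 = 7/54 ≈ 0.1296.

MAP − MLE = 0.1296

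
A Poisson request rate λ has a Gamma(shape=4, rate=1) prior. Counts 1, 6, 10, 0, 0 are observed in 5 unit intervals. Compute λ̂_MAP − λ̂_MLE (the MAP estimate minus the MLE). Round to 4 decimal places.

MAP − MLE = -0.0667

Σxᵢ = 17. Posterior is Gamma(21, 6); MAP = (21−1)/6 = 20/6 ≈ 3.33333.
MLE = x̄ = 17/5 ≈ 3.40000.
Difference = 20/6 − 17/5 = -1/15 ≈ -0.0667.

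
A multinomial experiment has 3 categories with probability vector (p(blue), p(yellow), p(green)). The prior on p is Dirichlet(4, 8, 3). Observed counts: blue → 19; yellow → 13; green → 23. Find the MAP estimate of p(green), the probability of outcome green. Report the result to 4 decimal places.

MAP estimate of p(green) = 0.3731

The posterior is Dirichlet(αᵢ + nᵢ) = Dirichlet(23, 21, 26).
For a Dirichlet(a₁,…,a_K) with all aᵢ > 1, the mode has j-th component (aⱼ − 1)/(Σaᵢ − K).
Here Σaᵢ = 70 and K = 3, so p(green) = (26 − 1)/(70 − 3) = 25/67 ≈ 0.3731.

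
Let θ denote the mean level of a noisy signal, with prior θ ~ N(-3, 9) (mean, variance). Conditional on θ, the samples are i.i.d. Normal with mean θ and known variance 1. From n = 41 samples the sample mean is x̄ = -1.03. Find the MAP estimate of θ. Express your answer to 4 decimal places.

n = 41, x̄ = -1.03.
For a Normal prior and Normal likelihood with known variance, the posterior is Normal; its mode equals its mean, the precision-weighted average.
Prior precision 1/σ₀² = 1/9; data precision n/σ² = 41/1 = 41.
θ̂ = ((1/9)·(-3) + 41·(-1.03)) / (1/9 + 41) = (-12769/300)/(370/9) = -38307/37000 ≈ -1.0353.

θ̂_MAP = -1.0353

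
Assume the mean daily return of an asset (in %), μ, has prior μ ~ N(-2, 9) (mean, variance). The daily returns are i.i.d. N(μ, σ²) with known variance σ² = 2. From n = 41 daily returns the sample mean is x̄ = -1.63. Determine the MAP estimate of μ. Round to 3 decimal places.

μ̂_MAP = -1.632

n = 41, x̄ = -1.63.
For a Normal prior and Normal likelihood with known variance, the posterior is Normal; its mode equals its mean, the precision-weighted average.
Prior precision 1/σ₀² = 1/9; data precision n/σ² = 41/2 = 20.5.
μ̂ = ((1/9)·(-2) + 20.5·(-1.63)) / (1/9 + 20.5) = (-60547/1800)/(371/18) = -60547/37100 ≈ -1.632.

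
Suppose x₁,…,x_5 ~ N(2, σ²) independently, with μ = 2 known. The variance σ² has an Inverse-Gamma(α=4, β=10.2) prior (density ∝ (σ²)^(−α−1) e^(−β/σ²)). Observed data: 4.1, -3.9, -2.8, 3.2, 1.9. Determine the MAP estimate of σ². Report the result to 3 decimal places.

Sum of squared deviations about the known mean: SS = (4.1−2)² + (-3.9−2)² + (-2.8−2)² + (3.2−2)² + (1.9−2)² = 63.71.
The Normal likelihood contributes (σ²)^(−n/2) exp(−SS/(2σ²)), so the posterior is Inverse-Gamma(α + n/2, β + SS/2) = Inverse-Gamma(6.5, 42.055).
The mode of Inverse-Gamma(a, b) is b/(a+1) = 42.055/7.5 ≈ 5.607.

σ̂²_MAP = 5.607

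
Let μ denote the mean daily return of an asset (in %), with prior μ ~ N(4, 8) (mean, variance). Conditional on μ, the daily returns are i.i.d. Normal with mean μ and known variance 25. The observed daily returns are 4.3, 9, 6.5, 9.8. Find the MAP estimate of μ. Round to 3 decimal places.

μ̂_MAP = 5.909

n = 4; x̄ = (4.3 + 9 + 6.5 + 9.8)/4 = 29.6/4 = 7.4.
For a Normal prior and Normal likelihood with known variance, the posterior is Normal; its mode equals its mean, the precision-weighted average.
Prior precision 1/σ₀² = 1/8 = 0.125; data precision n/σ² = 4/25 = 0.16.
μ̂ = (0.125·4 + 0.16·7.4) / (0.125 + 0.16) = 1.684/0.285 = 1684/285 ≈ 5.909.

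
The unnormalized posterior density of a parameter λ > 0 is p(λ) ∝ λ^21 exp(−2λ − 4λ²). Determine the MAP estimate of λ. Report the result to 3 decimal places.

ℓ'(λ) = 21/λ − 2 − 8λ. Setting this to zero and multiplying by λ: 8λ² + 2λ − 21 = 0.
λ = (−2 + √(2² + 4·8·21)) / (2·8) = (−2 + √676) / 16 = (−2 + 26)/16 = 3/2.
ℓ''(λ) = −21/λ² − 8 < 0, confirming a maximum.

λ̂_MAP = 1.500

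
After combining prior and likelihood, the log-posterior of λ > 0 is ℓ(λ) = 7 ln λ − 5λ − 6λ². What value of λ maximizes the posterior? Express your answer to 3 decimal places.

ℓ'(λ) = 7/λ − 5 − 12λ. Setting this to zero and multiplying by λ: 12λ² + 5λ − 7 = 0.
λ = (−5 + √(5² + 4·12·7)) / (2·12) = (−5 + √361) / 24 = (−5 + 19)/24 = 7/12.
ℓ''(λ) = −7/λ² − 12 < 0, confirming a maximum.

λ̂_MAP = 0.583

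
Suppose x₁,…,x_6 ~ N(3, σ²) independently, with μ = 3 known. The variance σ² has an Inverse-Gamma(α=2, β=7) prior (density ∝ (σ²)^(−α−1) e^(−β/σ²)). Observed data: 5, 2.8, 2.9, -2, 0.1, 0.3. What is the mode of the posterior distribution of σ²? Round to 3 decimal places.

σ̂²_MAP = 4.896

Sum of squared deviations about the known mean: SS = (5−3)² + (2.8−3)² + (2.9−3)² + (-2−3)² + (0.1−3)² + (0.3−3)² = 44.75.
The Normal likelihood contributes (σ²)^(−n/2) exp(−SS/(2σ²)), so the posterior is Inverse-Gamma(α + n/2, β + SS/2) = Inverse-Gamma(5, 29.375).
The mode of Inverse-Gamma(a, b) is b/(a+1) = 29.375/6 ≈ 4.896.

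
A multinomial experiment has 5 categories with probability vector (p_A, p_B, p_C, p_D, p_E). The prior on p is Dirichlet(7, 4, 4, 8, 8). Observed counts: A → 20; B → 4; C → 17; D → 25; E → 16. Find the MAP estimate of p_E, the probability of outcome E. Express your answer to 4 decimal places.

The posterior is Dirichlet(αᵢ + nᵢ) = Dirichlet(27, 8, 21, 33, 24).
For a Dirichlet(a₁,…,a_K) with all aᵢ > 1, the mode has j-th component (aⱼ − 1)/(Σaᵢ − K).
Here Σaᵢ = 113 and K = 5, so p_E = (24 − 1)/(113 − 5) = 23/108 ≈ 0.2130.

MAP estimate of p_E = 0.2130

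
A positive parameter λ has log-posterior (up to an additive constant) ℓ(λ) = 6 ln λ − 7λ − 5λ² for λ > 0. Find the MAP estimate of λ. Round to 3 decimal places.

λ̂_MAP = 0.500

ℓ'(λ) = 6/λ − 7 − 10λ. Setting this to zero and multiplying by λ: 10λ² + 7λ − 6 = 0.
λ = (−7 + √(7² + 4·10·6)) / (2·10) = (−7 + √289) / 20 = (−7 + 17)/20 = 1/2.
ℓ''(λ) = −6/λ² − 10 < 0, confirming a maximum.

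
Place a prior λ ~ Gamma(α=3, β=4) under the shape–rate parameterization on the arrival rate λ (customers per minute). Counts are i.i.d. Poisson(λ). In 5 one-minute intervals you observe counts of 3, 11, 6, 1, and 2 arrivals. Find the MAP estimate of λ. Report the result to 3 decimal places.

Σxᵢ = 3+11+6+1+2 = 23, with n = 5.
Posterior ∝ λ^2e^(−4λ) · λ^23e^(−5λ) = λ^25e^(−9λ), i.e. Gamma(shape=26, rate=9).
The mode of a Gamma(a, b) with a ≥ 1 (shape–rate) is (a−1)/b = 25/9 ≈ 2.778.

λ̂_MAP = 2.778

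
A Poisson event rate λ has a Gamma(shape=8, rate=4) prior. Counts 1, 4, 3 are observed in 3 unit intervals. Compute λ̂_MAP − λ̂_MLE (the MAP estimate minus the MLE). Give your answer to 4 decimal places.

MAP − MLE = -0.5238

Σxᵢ = 8. Posterior is Gamma(16, 7); MAP = (16−1)/7 = 15/7 ≈ 2.14286.
MLE = x̄ = 8/3 ≈ 2.66667.
Difference = 15/7 − 8/3 = -11/21 ≈ -0.5238.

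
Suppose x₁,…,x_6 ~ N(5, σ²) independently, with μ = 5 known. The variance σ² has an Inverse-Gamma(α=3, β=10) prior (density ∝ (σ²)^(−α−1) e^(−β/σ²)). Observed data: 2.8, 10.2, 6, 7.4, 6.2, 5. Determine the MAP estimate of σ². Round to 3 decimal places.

σ̂²_MAP = 4.291

Sum of squared deviations about the known mean: SS = (2.8−5)² + (10.2−5)² + (6−5)² + (7.4−5)² + (6.2−5)² + (5−5)² = 40.08.
The Normal likelihood contributes (σ²)^(−n/2) exp(−SS/(2σ²)), so the posterior is Inverse-Gamma(α + n/2, β + SS/2) = Inverse-Gamma(6, 30.04).
The mode of Inverse-Gamma(a, b) is b/(a+1) = 30.04/7 ≈ 4.291.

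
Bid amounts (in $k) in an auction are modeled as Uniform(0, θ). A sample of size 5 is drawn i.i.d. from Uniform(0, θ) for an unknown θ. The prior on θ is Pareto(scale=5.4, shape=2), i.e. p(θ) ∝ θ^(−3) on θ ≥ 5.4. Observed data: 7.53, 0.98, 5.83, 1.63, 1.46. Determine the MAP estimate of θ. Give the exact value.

The Uniform(0, θ) likelihood is θ^(−n) for θ ≥ max(xᵢ), zero otherwise. Here max(xᵢ) = 7.53.
Posterior ∝ θ^(−3) · θ^(−5) = θ^(−8) on θ ≥ max(5.4, 7.53) = 7.53.
This density is strictly decreasing in θ, so the posterior mode lies at the lower boundary of the support.

θ̂_MAP = 7.53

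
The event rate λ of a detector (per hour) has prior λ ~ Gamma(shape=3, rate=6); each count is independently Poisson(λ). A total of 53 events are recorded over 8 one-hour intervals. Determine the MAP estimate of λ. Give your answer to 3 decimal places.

λ̂_MAP = 3.929

Σxᵢ = 53, n = 8.
Posterior ∝ λ^2e^(−6λ) · λ^53e^(−8λ) = λ^55e^(−14λ), i.e. Gamma(shape=56, rate=14).
The mode of a Gamma(a, b) with a ≥ 1 (shape–rate) is (a−1)/b = 55/14 ≈ 3.929.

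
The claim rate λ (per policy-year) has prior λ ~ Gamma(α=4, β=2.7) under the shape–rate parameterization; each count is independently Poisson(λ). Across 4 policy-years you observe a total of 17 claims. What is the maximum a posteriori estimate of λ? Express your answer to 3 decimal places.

λ̂_MAP = 2.985

Σxᵢ = 17, n = 4.
Posterior ∝ λ^3e^(−2.7λ) · λ^17e^(−4λ) = λ^20e^(−6.7λ), i.e. Gamma(shape=21, rate=6.7).
The mode of a Gamma(a, b) with a ≥ 1 (shape–rate) is (a−1)/b = 20/6.7 ≈ 2.985.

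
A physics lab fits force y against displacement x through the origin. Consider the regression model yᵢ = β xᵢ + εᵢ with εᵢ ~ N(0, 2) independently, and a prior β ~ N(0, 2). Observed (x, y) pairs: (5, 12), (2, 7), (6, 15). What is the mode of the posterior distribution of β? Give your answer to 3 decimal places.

log p(β | y) = −Σ(yᵢ − βxᵢ)²/(2·2) − β²/(2·2) + const.
Setting the derivative to zero: Σxᵢ(yᵢ − βxᵢ)/2 − β/2 = 0, so β = Σxᵢyᵢ / (Σxᵢ² + σ²/τ²).
Σxᵢyᵢ = 5·12 + 2·7 + 6·15 = 164; Σxᵢ² = 65; σ²/τ² = 1.
β̂_MAP = 164 / (65 + 1) = 164/66 ≈ 2.485.

β̂_MAP = 2.485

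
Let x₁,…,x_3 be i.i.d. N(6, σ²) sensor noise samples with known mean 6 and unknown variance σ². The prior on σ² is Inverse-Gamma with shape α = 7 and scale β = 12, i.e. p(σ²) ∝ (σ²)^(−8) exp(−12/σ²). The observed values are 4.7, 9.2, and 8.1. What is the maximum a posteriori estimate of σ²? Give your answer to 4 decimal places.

σ̂²_MAP = 2.1232

Sum of squared deviations about the known mean: SS = (4.7−6)² + (9.2−6)² + (8.1−6)² = 16.34.
The Normal likelihood contributes (σ²)^(−n/2) exp(−SS/(2σ²)), so the posterior is Inverse-Gamma(α + n/2, β + SS/2) = Inverse-Gamma(8.5, 20.17).
The mode of Inverse-Gamma(a, b) is b/(a+1) = 20.17/9.5 ≈ 2.1232.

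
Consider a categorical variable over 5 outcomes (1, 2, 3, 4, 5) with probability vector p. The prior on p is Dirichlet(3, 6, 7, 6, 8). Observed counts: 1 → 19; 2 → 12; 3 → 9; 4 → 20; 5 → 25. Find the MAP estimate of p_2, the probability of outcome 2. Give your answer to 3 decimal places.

The posterior is Dirichlet(αᵢ + nᵢ) = Dirichlet(22, 18, 16, 26, 33).
For a Dirichlet(a₁,…,a_K) with all aᵢ > 1, the mode has j-th component (aⱼ − 1)/(Σaᵢ − K).
Here Σaᵢ = 115 and K = 5, so p_2 = (18 − 1)/(115 − 5) = 17/110 ≈ 0.155.

MAP estimate: 0.155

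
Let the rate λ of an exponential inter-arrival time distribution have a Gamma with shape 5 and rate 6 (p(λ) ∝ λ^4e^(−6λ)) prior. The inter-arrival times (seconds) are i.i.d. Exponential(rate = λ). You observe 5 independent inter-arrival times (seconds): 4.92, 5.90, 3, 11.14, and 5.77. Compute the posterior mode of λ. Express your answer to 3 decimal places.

λ̂_MAP = 0.245

The Exponential(rate=λ) likelihood is ∝ λ^n e^(−λΣtᵢ). Here n = 5 and Σtᵢ = 4.92 + 5.90 + 3 + 11.14 + 5.77 = 30.73.
Posterior ∝ λ^4e^(−6λ) · λ^5e^(−30.73λ) = λ^9e^(−36.73λ), i.e. Gamma(10, 36.73).
Mode = (a−1)/b = 9/36.73 ≈ 0.245.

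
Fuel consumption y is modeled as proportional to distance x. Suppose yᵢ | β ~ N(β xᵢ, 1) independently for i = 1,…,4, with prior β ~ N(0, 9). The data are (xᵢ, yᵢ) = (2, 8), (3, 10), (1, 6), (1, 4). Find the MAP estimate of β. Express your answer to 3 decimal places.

β̂_MAP = 3.706

log p(β | y) = −Σ(yᵢ − βxᵢ)²/(2·1) − β²/(2·9) + const.
Setting the derivative to zero: Σxᵢ(yᵢ − βxᵢ)/1 − β/9 = 0, so β = Σxᵢyᵢ / (Σxᵢ² + σ²/τ²).
Σxᵢyᵢ = 2·8 + 3·10 + 1·6 + 1·4 = 56; Σxᵢ² = 15; σ²/τ² = 1/9.
β̂_MAP = 56 / (15 + 1/9) = 56/(136/9) = 63/17 ≈ 3.706.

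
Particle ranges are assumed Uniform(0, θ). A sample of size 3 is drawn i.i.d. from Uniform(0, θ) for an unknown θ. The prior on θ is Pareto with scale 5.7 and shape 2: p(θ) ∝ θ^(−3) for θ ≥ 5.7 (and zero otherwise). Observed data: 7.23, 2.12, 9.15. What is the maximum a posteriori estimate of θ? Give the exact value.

The Uniform(0, θ) likelihood is θ^(−n) for θ ≥ max(xᵢ), zero otherwise. Here max(xᵢ) = 9.15.
Posterior ∝ θ^(−3) · θ^(−3) = θ^(−6) on θ ≥ max(5.7, 9.15) = 9.15.
This density is strictly decreasing in θ, so the posterior mode lies at the lower boundary of the support.

θ̂_MAP = 9.15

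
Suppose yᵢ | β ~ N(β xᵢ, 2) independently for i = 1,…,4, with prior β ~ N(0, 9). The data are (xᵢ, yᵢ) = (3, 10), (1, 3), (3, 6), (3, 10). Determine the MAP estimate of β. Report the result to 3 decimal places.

β̂_MAP = 2.870

log p(β | y) = −Σ(yᵢ − βxᵢ)²/(2·2) − β²/(2·9) + const.
Setting the derivative to zero: Σxᵢ(yᵢ − βxᵢ)/2 − β/9 = 0, so β = Σxᵢyᵢ / (Σxᵢ² + σ²/τ²).
Σxᵢyᵢ = 3·10 + 1·3 + 3·6 + 3·10 = 81; Σxᵢ² = 28; σ²/τ² = 2/9.
β̂_MAP = 81 / (28 + 2/9) = 81/(254/9) = 729/254 ≈ 2.870.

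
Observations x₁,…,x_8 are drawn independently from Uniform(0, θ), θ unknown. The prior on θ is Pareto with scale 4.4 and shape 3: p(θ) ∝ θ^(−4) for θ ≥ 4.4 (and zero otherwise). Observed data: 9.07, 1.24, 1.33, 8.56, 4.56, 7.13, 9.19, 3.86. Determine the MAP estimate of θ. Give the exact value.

θ̂_MAP = 9.19

The Uniform(0, θ) likelihood is θ^(−n) for θ ≥ max(xᵢ), zero otherwise. Here max(xᵢ) = 9.19.
Posterior ∝ θ^(−4) · θ^(−8) = θ^(−12) on θ ≥ max(4.4, 9.19) = 9.19.
This density is strictly decreasing in θ, so the posterior mode lies at the lower boundary of the support.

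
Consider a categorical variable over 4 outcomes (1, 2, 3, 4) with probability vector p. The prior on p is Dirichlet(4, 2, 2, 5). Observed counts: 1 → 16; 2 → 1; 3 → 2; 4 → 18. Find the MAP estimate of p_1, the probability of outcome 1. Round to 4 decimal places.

The posterior is Dirichlet(αᵢ + nᵢ) = Dirichlet(20, 3, 4, 23).
For a Dirichlet(a₁,…,a_K) with all aᵢ > 1, the mode has j-th component (aⱼ − 1)/(Σaᵢ − K).
Here Σaᵢ = 50 and K = 4, so p_1 = (20 − 1)/(50 − 4) = 19/46 ≈ 0.4130.

MAP estimate: 0.4130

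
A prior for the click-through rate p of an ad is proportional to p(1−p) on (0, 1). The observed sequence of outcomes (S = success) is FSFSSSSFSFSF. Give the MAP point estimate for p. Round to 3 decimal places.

The prior density ∝ p(1−p)^1 is the kernel of Beta(2, 2).
Data: 7 successes in 12 trials (from the sequence). The binomial likelihood contributes p^7(1−p)^5, so the posterior is Beta(2+7, 2+5) = Beta(9, 7).
For Beta(a, b) with a, b > 1 the mode is (a−1)/(a+b−2) = 8/14 ≈ 0.571.

p̂_MAP = 0.571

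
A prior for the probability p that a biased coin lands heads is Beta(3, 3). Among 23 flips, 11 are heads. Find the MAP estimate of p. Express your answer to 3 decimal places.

Prior: Beta(3, 3).
Data: 11 successes in 23 trials. The binomial likelihood contributes p^11(1−p)^12, so the posterior is Beta(3+11, 3+12) = Beta(14, 15).
For Beta(a, b) with a, b > 1 the mode is (a−1)/(a+b−2) = 13/27 ≈ 0.481.

p̂_MAP = 0.481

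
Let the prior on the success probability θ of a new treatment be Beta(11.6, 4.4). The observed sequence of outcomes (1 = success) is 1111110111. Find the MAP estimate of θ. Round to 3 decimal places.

Prior: Beta(11.6, 4.4).
Data: 9 successes in 10 trials (from the sequence). The binomial likelihood contributes θ^9(1−θ)^1, so the posterior is Beta(11.6+9, 4.4+1) = Beta(20.6, 5.4).
For Beta(a, b) with a, b > 1 the mode is (a−1)/(a+b−2) = 19.6/24 ≈ 0.817.

θ̂_MAP = 0.817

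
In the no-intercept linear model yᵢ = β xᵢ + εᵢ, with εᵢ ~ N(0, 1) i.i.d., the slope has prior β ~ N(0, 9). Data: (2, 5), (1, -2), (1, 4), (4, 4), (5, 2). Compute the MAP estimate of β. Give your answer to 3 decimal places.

β̂_MAP = 0.807

log p(β | y) = −Σ(yᵢ − βxᵢ)²/(2·1) − β²/(2·9) + const.
Setting the derivative to zero: Σxᵢ(yᵢ − βxᵢ)/1 − β/9 = 0, so β = Σxᵢyᵢ / (Σxᵢ² + σ²/τ²).
Σxᵢyᵢ = 2·5 + 1·(-2) + 1·4 + 4·4 + 5·2 = 38; Σxᵢ² = 47; σ²/τ² = 1/9.
β̂_MAP = 38 / (47 + 1/9) = 38/(424/9) = 171/212 ≈ 0.807.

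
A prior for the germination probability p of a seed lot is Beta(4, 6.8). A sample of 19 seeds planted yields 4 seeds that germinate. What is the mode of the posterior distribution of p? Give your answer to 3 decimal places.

Prior: Beta(4, 6.8).
Data: 4 successes in 19 trials. The binomial likelihood contributes p^4(1−p)^15, so the posterior is Beta(4+4, 6.8+15) = Beta(8, 21.8).
For Beta(a, b) with a, b > 1 the mode is (a−1)/(a+b−2) = 7/27.8 ≈ 0.252.

p̂_MAP = 0.252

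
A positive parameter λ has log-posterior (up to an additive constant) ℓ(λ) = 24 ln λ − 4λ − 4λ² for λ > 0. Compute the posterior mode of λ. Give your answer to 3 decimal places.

λ̂_MAP = 1.500

ℓ'(λ) = 24/λ − 4 − 8λ. Setting this to zero and multiplying by λ: 8λ² + 4λ − 24 = 0.
λ = (−4 + √(4² + 4·8·24)) / (2·8) = (−4 + √784) / 16 = (−4 + 28)/16 = 3/2.
ℓ''(λ) = −24/λ² − 8 < 0, confirming a maximum.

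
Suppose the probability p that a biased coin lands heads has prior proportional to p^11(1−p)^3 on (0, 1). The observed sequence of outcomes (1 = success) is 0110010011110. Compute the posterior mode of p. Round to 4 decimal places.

p̂_MAP = 0.6667

The prior density ∝ p^11(1−p)^3 is the kernel of Beta(12, 4).
Data: 7 successes in 13 trials (from the sequence). The binomial likelihood contributes p^7(1−p)^6, so the posterior is Beta(12+7, 4+6) = Beta(19, 10).
For Beta(a, b) with a, b > 1 the mode is (a−1)/(a+b−2) = 18/27 ≈ 0.6667.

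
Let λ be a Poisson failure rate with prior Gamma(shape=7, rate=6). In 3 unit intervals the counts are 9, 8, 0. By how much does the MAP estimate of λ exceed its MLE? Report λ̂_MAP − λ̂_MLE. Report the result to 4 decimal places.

MAP − MLE = -3.1111

Σxᵢ = 17. Posterior is Gamma(24, 9); MAP = (24−1)/9 = 23/9 ≈ 2.55556.
MLE = x̄ = 17/3 ≈ 5.66667.
Difference = 23/9 − 17/3 = -28/9 ≈ -3.1111.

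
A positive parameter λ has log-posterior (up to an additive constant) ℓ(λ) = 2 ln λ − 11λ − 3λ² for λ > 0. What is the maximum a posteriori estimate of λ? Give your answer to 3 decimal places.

ℓ'(λ) = 2/λ − 11 − 6λ. Setting this to zero and multiplying by λ: 6λ² + 11λ − 2 = 0.
λ = (−11 + √(11² + 4·6·2)) / (2·6) = (−11 + √169) / 12 = (−11 + 13)/12 = 1/6.
ℓ''(λ) = −2/λ² − 6 < 0, confirming a maximum.

λ̂_MAP = 0.167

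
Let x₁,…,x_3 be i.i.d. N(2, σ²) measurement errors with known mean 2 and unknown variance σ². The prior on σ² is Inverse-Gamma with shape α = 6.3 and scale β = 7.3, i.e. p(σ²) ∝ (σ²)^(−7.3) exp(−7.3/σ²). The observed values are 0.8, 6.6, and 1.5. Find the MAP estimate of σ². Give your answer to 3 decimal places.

Sum of squared deviations about the known mean: SS = (0.8−2)² + (6.6−2)² + (1.5−2)² = 22.85.
The Normal likelihood contributes (σ²)^(−n/2) exp(−SS/(2σ²)), so the posterior is Inverse-Gamma(α + n/2, β + SS/2) = Inverse-Gamma(7.8, 18.725).
The mode of Inverse-Gamma(a, b) is b/(a+1) = 18.725/8.8 ≈ 2.128.

σ̂²_MAP = 2.128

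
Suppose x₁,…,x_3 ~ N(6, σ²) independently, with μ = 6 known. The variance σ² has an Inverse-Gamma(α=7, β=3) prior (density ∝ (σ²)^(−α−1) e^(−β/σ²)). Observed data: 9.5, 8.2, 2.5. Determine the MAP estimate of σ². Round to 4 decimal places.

σ̂²_MAP = 1.8600

Sum of squared deviations about the known mean: SS = (9.5−6)² + (8.2−6)² + (2.5−6)² = 29.34.
The Normal likelihood contributes (σ²)^(−n/2) exp(−SS/(2σ²)), so the posterior is Inverse-Gamma(α + n/2, β + SS/2) = Inverse-Gamma(8.5, 17.67).
The mode of Inverse-Gamma(a, b) is b/(a+1) = 17.67/9.5 ≈ 1.8600.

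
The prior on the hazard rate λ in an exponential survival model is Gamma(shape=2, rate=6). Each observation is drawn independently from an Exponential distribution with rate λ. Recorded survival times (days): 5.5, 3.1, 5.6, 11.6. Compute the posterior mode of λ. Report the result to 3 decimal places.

The Exponential(rate=λ) likelihood is ∝ λ^n e^(−λΣtᵢ). Here n = 4 and Σtᵢ = 5.5 + 3.1 + 5.6 + 11.6 = 25.8.
Posterior ∝ λe^(−6λ) · λ^4e^(−25.8λ) = λ^5e^(−31.8λ), i.e. Gamma(6, 31.8).
Mode = (a−1)/b = 5/31.8 ≈ 0.157.

λ̂_MAP = 0.157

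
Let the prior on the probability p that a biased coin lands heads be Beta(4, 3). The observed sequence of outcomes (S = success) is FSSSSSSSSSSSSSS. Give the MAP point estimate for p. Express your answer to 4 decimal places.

Prior: Beta(4, 3).
Data: 14 successes in 15 trials (from the sequence). The binomial likelihood contributes p^14(1−p)^1, so the posterior is Beta(4+14, 3+1) = Beta(18, 4).
For Beta(a, b) with a, b > 1 the mode is (a−1)/(a+b−2) = 17/20 ≈ 0.8500.

p̂_MAP = 0.8500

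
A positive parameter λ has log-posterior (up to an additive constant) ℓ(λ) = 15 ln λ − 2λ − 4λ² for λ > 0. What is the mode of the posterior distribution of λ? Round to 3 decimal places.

ℓ'(λ) = 15/λ − 2 − 8λ. Setting this to zero and multiplying by λ: 8λ² + 2λ − 15 = 0.
λ = (−2 + √(2² + 4·8·15)) / (2·8) = (−2 + √484) / 16 = (−2 + 22)/16 = 5/4.
ℓ''(λ) = −15/λ² − 8 < 0, confirming a maximum.

λ̂_MAP = 1.250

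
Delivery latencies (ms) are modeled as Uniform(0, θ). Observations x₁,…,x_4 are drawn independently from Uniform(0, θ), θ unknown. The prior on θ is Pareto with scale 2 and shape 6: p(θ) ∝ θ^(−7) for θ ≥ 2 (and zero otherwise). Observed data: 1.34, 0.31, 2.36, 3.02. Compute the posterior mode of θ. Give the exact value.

θ̂_MAP = 3.02

The Uniform(0, θ) likelihood is θ^(−n) for θ ≥ max(xᵢ), zero otherwise. Here max(xᵢ) = 3.02.
Posterior ∝ θ^(−7) · θ^(−4) = θ^(−11) on θ ≥ max(2, 3.02) = 3.02.
This density is strictly decreasing in θ, so the posterior mode lies at the lower boundary of the support.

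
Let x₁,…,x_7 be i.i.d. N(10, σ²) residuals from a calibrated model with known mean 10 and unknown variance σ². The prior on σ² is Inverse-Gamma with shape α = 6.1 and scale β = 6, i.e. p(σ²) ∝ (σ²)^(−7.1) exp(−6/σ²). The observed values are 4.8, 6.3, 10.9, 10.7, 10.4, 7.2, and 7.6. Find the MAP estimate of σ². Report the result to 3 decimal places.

Sum of squared deviations about the known mean: SS = (4.8−10)² + (6.3−10)² + (10.9−10)² + (10.7−10)² + (10.4−10)² + (7.2−10)² + (7.6−10)² = 55.79.
The Normal likelihood contributes (σ²)^(−n/2) exp(−SS/(2σ²)), so the posterior is Inverse-Gamma(α + n/2, β + SS/2) = Inverse-Gamma(9.6, 33.895).
The mode of Inverse-Gamma(a, b) is b/(a+1) = 33.895/10.6 ≈ 3.198.

σ̂²_MAP = 3.198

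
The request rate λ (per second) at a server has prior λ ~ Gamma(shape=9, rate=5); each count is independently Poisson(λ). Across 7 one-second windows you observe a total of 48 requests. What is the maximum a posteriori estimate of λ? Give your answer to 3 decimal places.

Σxᵢ = 48, n = 7.
Posterior ∝ λ^8e^(−5λ) · λ^48e^(−7λ) = λ^56e^(−12λ), i.e. Gamma(shape=57, rate=12).
The mode of a Gamma(a, b) with a ≥ 1 (shape–rate) is (a−1)/b = 56/12 ≈ 4.667.

λ̂_MAP = 4.667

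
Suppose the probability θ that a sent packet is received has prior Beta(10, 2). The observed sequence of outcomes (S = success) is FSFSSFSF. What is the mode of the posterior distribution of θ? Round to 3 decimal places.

θ̂_MAP = 0.722

Prior: Beta(10, 2).
Data: 4 successes in 8 trials (from the sequence). The binomial likelihood contributes θ^4(1−θ)^4, so the posterior is Beta(10+4, 2+4) = Beta(14, 6).
For Beta(a, b) with a, b > 1 the mode is (a−1)/(a+b−2) = 13/18 ≈ 0.722.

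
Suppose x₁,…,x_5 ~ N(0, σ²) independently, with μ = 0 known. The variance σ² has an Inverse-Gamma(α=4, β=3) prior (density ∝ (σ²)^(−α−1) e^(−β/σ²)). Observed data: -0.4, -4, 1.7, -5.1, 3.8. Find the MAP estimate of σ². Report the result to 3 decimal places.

Sum of squared deviations about the known mean: SS = (-0.4−0)² + (-4−0)² + (1.7−0)² + (-5.1−0)² + (3.8−0)² = 59.5.
The Normal likelihood contributes (σ²)^(−n/2) exp(−SS/(2σ²)), so the posterior is Inverse-Gamma(α + n/2, β + SS/2) = Inverse-Gamma(6.5, 32.75).
The mode of Inverse-Gamma(a, b) is b/(a+1) = 32.75/7.5 ≈ 4.367.

σ̂²_MAP = 4.367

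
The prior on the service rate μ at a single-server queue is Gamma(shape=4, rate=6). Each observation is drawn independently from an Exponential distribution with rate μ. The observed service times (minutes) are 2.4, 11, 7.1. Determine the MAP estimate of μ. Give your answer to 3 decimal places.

μ̂_MAP = 0.226

The Exponential(rate=μ) likelihood is ∝ μ^n e^(−μΣtᵢ). Here n = 3 and Σtᵢ = 2.4 + 11 + 7.1 = 20.5.
Posterior ∝ μ^3e^(−6μ) · μ^3e^(−20.5μ) = μ^6e^(−26.5μ), i.e. Gamma(7, 26.5).
Mode = (a−1)/b = 6/26.5 ≈ 0.226.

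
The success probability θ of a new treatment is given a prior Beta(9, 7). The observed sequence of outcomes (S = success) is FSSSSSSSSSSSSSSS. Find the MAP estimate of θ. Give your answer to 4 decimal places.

Prior: Beta(9, 7).
Data: 15 successes in 16 trials (from the sequence). The binomial likelihood contributes θ^15(1−θ)^1, so the posterior is Beta(9+15, 7+1) = Beta(24, 8).
For Beta(a, b) with a, b > 1 the mode is (a−1)/(a+b−2) = 23/30 ≈ 0.7667.

θ̂_MAP = 0.7667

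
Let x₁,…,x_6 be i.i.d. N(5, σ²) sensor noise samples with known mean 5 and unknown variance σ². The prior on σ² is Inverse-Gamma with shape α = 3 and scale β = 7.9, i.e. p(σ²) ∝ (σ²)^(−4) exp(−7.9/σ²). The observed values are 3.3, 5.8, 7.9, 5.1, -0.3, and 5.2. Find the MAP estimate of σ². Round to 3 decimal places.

Sum of squared deviations about the known mean: SS = (3.3−5)² + (5.8−5)² + (7.9−5)² + (5.1−5)² + (-0.3−5)² + (5.2−5)² = 40.08.
The Normal likelihood contributes (σ²)^(−n/2) exp(−SS/(2σ²)), so the posterior is Inverse-Gamma(α + n/2, β + SS/2) = Inverse-Gamma(6, 27.94).
The mode of Inverse-Gamma(a, b) is b/(a+1) = 27.94/7 ≈ 3.991.

σ̂²_MAP = 3.991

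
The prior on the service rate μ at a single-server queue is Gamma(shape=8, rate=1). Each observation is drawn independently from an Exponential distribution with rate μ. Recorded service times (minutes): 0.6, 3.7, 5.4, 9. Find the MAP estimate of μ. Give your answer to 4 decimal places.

The Exponential(rate=μ) likelihood is ∝ μ^n e^(−μΣtᵢ). Here n = 4 and Σtᵢ = 0.6 + 3.7 + 5.4 + 9 = 18.7.
Posterior ∝ μ^7e^(−1μ) · μ^4e^(−18.7μ) = μ^11e^(−19.7μ), i.e. Gamma(12, 19.7).
Mode = (a−1)/b = 11/19.7 ≈ 0.5584.

μ̂_MAP = 0.5584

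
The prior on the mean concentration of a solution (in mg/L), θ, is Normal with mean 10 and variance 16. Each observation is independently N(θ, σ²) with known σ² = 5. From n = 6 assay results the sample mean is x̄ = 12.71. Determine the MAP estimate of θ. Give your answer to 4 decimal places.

n = 6, x̄ = 12.71.
For a Normal prior and Normal likelihood with known variance, the posterior is Normal; its mode equals its mean, the precision-weighted average.
Prior precision 1/σ₀² = 1/16 = 0.0625; data precision n/σ² = 6/5 = 1.2.
θ̂ = (0.0625·10 + 1.2·12.71) / (0.0625 + 1.2) = 15.877/1.2625 = 31754/2525 ≈ 12.5758.

θ̂_MAP = 12.5758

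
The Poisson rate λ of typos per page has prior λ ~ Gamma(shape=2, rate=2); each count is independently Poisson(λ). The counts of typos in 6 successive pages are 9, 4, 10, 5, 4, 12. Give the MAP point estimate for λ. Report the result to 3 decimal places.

Σxᵢ = 9+4+10+5+4+12 = 44, with n = 6.
Posterior ∝ λe^(−2λ) · λ^44e^(−6λ) = λ^45e^(−8λ), i.e. Gamma(shape=46, rate=8).
The mode of a Gamma(a, b) with a ≥ 1 (shape–rate) is (a−1)/b = 45/8 ≈ 5.625.

λ̂_MAP = 5.625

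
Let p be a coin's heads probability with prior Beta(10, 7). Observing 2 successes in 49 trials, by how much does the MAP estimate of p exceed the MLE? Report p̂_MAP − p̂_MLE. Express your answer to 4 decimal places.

MAP − MLE = 0.1311

Posterior is Beta(12, 54); MAP = (12−1)/(66−2) = 11/64 ≈ 0.17188.
MLE ignores the prior: p̂_MLE = k/n = 2/49 ≈ 0.04082.
Difference = 11/64 − 2/49 = 411/3136 ≈ 0.1311.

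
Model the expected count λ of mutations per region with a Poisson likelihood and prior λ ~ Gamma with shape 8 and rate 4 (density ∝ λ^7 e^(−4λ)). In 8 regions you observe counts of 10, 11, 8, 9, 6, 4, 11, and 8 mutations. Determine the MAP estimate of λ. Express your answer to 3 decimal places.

λ̂_MAP = 6.167

Σxᵢ = 10+11+8+9+6+4+11+8 = 67, with n = 8.
Posterior ∝ λ^7e^(−4λ) · λ^67e^(−8λ) = λ^74e^(−12λ), i.e. Gamma(shape=75, rate=12).
The mode of a Gamma(a, b) with a ≥ 1 (shape–rate) is (a−1)/b = 74/12 ≈ 6.167.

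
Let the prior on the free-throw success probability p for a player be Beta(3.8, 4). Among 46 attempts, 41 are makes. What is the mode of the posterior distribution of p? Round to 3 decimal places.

Prior: Beta(3.8, 4).
Data: 41 successes in 46 trials. The binomial likelihood contributes p^41(1−p)^5, so the posterior is Beta(3.8+41, 4+5) = Beta(44.8, 9).
For Beta(a, b) with a, b > 1 the mode is (a−1)/(a+b−2) = 43.8/51.8 ≈ 0.846.

p̂_MAP = 0.846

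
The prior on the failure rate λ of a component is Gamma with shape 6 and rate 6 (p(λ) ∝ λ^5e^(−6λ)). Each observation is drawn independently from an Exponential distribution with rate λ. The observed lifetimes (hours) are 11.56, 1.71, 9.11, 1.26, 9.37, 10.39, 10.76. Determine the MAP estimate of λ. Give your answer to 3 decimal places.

The Exponential(rate=λ) likelihood is ∝ λ^n e^(−λΣtᵢ). Here n = 7 and Σtᵢ = 11.56 + 1.71 + 9.11 + 1.26 + 9.37 + 10.39 + 10.76 = 54.16.
Posterior ∝ λ^5e^(−6λ) · λ^7e^(−54.16λ) = λ^12e^(−60.16λ), i.e. Gamma(13, 60.16).
Mode = (a−1)/b = 12/60.16 ≈ 0.199.

λ̂_MAP = 0.199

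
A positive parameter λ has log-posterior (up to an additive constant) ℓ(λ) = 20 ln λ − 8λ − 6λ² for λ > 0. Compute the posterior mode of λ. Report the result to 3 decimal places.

λ̂_MAP = 1.000

ℓ'(λ) = 20/λ − 8 − 12λ. Setting this to zero and multiplying by λ: 12λ² + 8λ − 20 = 0.
λ = (−8 + √(8² + 4·12·20)) / (2·12) = (−8 + √1024) / 24 = (−8 + 32)/24 = 1.
ℓ''(λ) = −20/λ² − 12 < 0, confirming a maximum.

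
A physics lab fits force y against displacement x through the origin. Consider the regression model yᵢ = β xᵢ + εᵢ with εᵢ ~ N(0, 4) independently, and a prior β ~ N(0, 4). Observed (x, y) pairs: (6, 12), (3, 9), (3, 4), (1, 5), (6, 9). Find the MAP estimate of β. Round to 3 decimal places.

log p(β | y) = −Σ(yᵢ − βxᵢ)²/(2·4) − β²/(2·4) + const.
Setting the derivative to zero: Σxᵢ(yᵢ − βxᵢ)/4 − β/4 = 0, so β = Σxᵢyᵢ / (Σxᵢ² + σ²/τ²).
Σxᵢyᵢ = 6·12 + 3·9 + 3·4 + 1·5 + 6·9 = 170; Σxᵢ² = 91; σ²/τ² = 1.
β̂_MAP = 170 / (91 + 1) = 170/92 ≈ 1.848.

β̂_MAP = 1.848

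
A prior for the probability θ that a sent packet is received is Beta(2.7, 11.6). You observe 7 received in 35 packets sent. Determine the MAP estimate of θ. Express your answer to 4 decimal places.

θ̂_MAP = 0.1839

Prior: Beta(2.7, 11.6).
Data: 7 successes in 35 trials. The binomial likelihood contributes θ^7(1−θ)^28, so the posterior is Beta(2.7+7, 11.6+28) = Beta(9.7, 39.6).
For Beta(a, b) with a, b > 1 the mode is (a−1)/(a+b−2) = 8.7/47.3 ≈ 0.1839.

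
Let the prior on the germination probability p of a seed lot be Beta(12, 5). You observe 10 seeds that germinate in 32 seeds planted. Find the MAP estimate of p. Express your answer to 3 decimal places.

p̂_MAP = 0.447

Prior: Beta(12, 5).
Data: 10 successes in 32 trials. The binomial likelihood contributes p^10(1−p)^22, so the posterior is Beta(12+10, 5+22) = Beta(22, 27).
For Beta(a, b) with a, b > 1 the mode is (a−1)/(a+b−2) = 21/47 ≈ 0.447.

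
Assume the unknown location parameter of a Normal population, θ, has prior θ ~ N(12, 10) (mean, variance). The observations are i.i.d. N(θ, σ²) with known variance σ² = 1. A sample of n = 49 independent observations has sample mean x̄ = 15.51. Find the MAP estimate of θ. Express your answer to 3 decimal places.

θ̂_MAP = 15.503

n = 49, x̄ = 15.51.
For a Normal prior and Normal likelihood with known variance, the posterior is Normal; its mode equals its mean, the precision-weighted average.
Prior precision 1/σ₀² = 1/10 = 0.1; data precision n/σ² = 49/1 = 49.
θ̂ = (0.1·12 + 49·15.51) / (0.1 + 49) = 761.19/49.1 = 76119/4910 ≈ 15.503.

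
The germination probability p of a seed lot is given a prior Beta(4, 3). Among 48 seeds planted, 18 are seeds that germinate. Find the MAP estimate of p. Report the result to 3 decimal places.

Prior: Beta(4, 3).
Data: 18 successes in 48 trials. The binomial likelihood contributes p^18(1−p)^30, so the posterior is Beta(4+18, 3+30) = Beta(22, 33).
For Beta(a, b) with a, b > 1 the mode is (a−1)/(a+b−2) = 21/53 ≈ 0.396.

p̂_MAP = 0.396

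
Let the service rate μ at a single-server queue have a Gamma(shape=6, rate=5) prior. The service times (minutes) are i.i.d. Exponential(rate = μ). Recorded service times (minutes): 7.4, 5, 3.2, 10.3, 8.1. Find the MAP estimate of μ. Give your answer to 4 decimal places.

The Exponential(rate=μ) likelihood is ∝ μ^n e^(−μΣtᵢ). Here n = 5 and Σtᵢ = 7.4 + 5 + 3.2 + 10.3 + 8.1 = 34.
Posterior ∝ μ^5e^(−5μ) · μ^5e^(−34μ) = μ^10e^(−39μ), i.e. Gamma(11, 39).
Mode = (a−1)/b = 10/39 ≈ 0.2564.

μ̂_MAP = 0.2564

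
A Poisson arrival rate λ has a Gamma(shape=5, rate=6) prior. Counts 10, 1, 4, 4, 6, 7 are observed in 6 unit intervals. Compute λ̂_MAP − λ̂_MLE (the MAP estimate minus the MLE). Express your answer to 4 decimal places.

Σxᵢ = 32. Posterior is Gamma(37, 12); MAP = (37−1)/12 = 36/12 ≈ 3.00000.
MLE = x̄ = 32/6 ≈ 5.33333.
Difference = 36/12 − 32/6 = -7/3 ≈ -2.3333.

MAP − MLE = -2.3333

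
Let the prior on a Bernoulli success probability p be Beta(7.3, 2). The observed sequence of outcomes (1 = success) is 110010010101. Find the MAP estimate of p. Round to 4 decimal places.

p̂_MAP = 0.6373

Prior: Beta(7.3, 2).
Data: 6 successes in 12 trials (from the sequence). The binomial likelihood contributes p^6(1−p)^6, so the posterior is Beta(7.3+6, 2+6) = Beta(13.3, 8).
For Beta(a, b) with a, b > 1 the mode is (a−1)/(a+b−2) = 12.3/19.3 ≈ 0.6373.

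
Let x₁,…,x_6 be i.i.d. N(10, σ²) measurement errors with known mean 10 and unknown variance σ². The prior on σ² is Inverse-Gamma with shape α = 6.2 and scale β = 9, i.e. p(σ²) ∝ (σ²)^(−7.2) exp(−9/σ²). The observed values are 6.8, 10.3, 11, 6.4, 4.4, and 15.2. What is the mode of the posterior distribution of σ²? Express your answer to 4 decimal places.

σ̂²_MAP = 4.9358

Sum of squared deviations about the known mean: SS = (6.8−10)² + (10.3−10)² + (11−10)² + (6.4−10)² + (4.4−10)² + (15.2−10)² = 82.69.
The Normal likelihood contributes (σ²)^(−n/2) exp(−SS/(2σ²)), so the posterior is Inverse-Gamma(α + n/2, β + SS/2) = Inverse-Gamma(9.2, 50.345).
The mode of Inverse-Gamma(a, b) is b/(a+1) = 50.345/10.2 ≈ 4.9358.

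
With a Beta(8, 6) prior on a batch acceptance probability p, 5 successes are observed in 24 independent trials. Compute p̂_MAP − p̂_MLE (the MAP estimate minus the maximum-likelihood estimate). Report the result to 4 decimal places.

Posterior is Beta(13, 25); MAP = (13−1)/(38−2) = 12/36 ≈ 0.33333.
MLE ignores the prior: p̂_MLE = k/n = 5/24 ≈ 0.20833.
Difference = 12/36 − 5/24 = 1/8 ≈ 0.1250.

MAP − MLE = 0.1250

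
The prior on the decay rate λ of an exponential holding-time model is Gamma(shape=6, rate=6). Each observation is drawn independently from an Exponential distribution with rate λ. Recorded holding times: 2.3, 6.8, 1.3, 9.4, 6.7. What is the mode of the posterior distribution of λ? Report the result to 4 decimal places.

The Exponential(rate=λ) likelihood is ∝ λ^n e^(−λΣtᵢ). Here n = 5 and Σtᵢ = 2.3 + 6.8 + 1.3 + 9.4 + 6.7 = 26.5.
Posterior ∝ λ^5e^(−6λ) · λ^5e^(−26.5λ) = λ^10e^(−32.5λ), i.e. Gamma(11, 32.5).
Mode = (a−1)/b = 10/32.5 ≈ 0.3077.

λ̂_MAP = 0.3077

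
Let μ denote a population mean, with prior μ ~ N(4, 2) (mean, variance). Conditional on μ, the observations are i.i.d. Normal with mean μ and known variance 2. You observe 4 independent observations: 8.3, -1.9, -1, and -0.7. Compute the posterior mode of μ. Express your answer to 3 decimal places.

μ̂_MAP = 1.740

n = 4; x̄ = (8.3 + (-1.9) + (-1) + (-0.7))/4 = 4.7/4 = 1.175.
For a Normal prior and Normal likelihood with known variance, the posterior is Normal; its mode equals its mean, the precision-weighted average.
Prior precision 1/σ₀² = 1/2 = 0.5; data precision n/σ² = 4/2 = 2.
μ̂ = (0.5·4 + 2·1.175) / (0.5 + 2) = 4.35/2.5 = 1.740.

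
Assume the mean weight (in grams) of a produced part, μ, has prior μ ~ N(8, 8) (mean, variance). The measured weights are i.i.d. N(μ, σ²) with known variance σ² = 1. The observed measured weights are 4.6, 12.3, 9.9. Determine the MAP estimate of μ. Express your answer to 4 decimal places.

μ̂_MAP = 8.8960

n = 3; x̄ = (4.6 + 12.3 + 9.9)/3 = 26.8/3 = 134/15 ≈ 8.9333.
For a Normal prior and Normal likelihood with known variance, the posterior is Normal; its mode equals its mean, the precision-weighted average.
Prior precision 1/σ₀² = 1/8 = 0.125; data precision n/σ² = 3/1 = 3.
μ̂ = (0.125·8 + 3·(134/15)) / (0.125 + 3) = 27.8/3.125 = 8.8960.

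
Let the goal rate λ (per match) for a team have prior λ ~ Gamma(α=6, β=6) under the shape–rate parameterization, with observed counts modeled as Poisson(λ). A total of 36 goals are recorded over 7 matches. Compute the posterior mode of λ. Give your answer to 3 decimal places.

λ̂_MAP = 3.154

Σxᵢ = 36, n = 7.
Posterior ∝ λ^5e^(−6λ) · λ^36e^(−7λ) = λ^41e^(−13λ), i.e. Gamma(shape=42, rate=13).
The mode of a Gamma(a, b) with a ≥ 1 (shape–rate) is (a−1)/b = 41/13 ≈ 3.154.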